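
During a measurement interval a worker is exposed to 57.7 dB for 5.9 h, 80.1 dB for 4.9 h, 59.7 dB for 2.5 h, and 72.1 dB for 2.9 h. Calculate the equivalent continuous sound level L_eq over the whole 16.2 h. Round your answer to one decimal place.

75.3 dB

L_eq = 10·log₁₀[(1/T)·Σ tᵢ·10^(Lᵢ/10)] with T = 16.2 h.
Σ tᵢ·10^(Lᵢ/10) = 5.9·10^(57.7/10) + 4.9·10^(80.1/10) + 2.5·10^(59.7/10) + 2.9·10^(72.1/10) = 5.543e+08.
L_eq = 10·log₁₀(5.543e+08/16.2) = 75.34 dB.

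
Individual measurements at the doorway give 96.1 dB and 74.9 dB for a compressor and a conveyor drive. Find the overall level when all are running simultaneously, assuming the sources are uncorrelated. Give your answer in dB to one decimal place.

96.1 dB

For uncorrelated sources the intensities add, so convert each level to linear form, sum, and take 10·log₁₀ of the total.
Σ 10^(L/10) = 10^(96.1/10) + 10^(74.9/10) = 4.105e+09.
L_total = 10·log₁₀(4.105e+09) = 96.13 dB.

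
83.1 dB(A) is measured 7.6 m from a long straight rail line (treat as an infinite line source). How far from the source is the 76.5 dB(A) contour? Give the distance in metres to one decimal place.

34.7 m

Line-source spreading drops the level by 10·log₁₀(r₂/r₁); inverting, r₂/r₁ = 10^(ΔL/10).
r₂ = 7.6·10^((83.1−76.5)/10) = 7.6·10^(6.6/10) = 34.74 m.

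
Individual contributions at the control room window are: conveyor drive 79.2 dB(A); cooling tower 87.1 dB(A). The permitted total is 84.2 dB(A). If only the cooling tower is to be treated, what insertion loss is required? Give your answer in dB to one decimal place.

4.6 dB

The untreated sources together contribute 10^(79.2/10) = 8.318e+07, i.e. 79.20 dB(A).
To meet 84.2 dB(A) overall, the treated cooling tower may contribute at most 10^(84.2/10) − 8.318e+07 = 1.799e+08, i.e. 82.55 dB(A).
So the cooling tower must be reduced from 87.1 to 82.55 dB(A): IL = 4.55 dB.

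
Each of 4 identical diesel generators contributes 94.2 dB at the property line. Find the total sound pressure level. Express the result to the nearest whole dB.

L_total = L₁ + 10·log₁₀ N for N identical incoherent sources.
L_total = 94.2 + 10·log₁₀(4) = 94.2 + 6.021 = 100.22 dB.

100 dB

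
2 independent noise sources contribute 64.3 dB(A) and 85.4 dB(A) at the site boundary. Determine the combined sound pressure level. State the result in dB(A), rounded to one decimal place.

85.4 dB(A)

For uncorrelated sources the intensities add, so convert each level to linear form, sum, and take 10·log₁₀ of the total.
Σ 10^(L/10) = 10^(64.3/10) + 10^(85.4/10) = 3.494e+08.
L_total = 10·log₁₀(3.494e+08) = 85.43 dB(A).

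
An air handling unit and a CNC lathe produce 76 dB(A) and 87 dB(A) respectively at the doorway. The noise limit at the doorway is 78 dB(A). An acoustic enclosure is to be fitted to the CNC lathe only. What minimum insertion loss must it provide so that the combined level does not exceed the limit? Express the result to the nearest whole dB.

13 dB

The untreated sources together contribute 10^(76/10) = 3.981e+07, i.e. 76.00 dB(A).
The limit corresponds to 10^(78/10) = 6.310e+07; subtracting the fixed part leaves 2.329e+07 for the CNC lathe, i.e. 73.67 dB(A).
Required insertion loss = 87 − 73.67 = 13.33 dB.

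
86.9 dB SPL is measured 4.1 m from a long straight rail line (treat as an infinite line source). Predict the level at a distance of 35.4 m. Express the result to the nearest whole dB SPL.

78 dB SPL

For a line source, L₂ = L₁ − 10·log₁₀(r₂/r₁).
L₂ = 86.9 − 10·log₁₀(35.4/4.1) = 86.9 − 9.362 = 77.54 dB SPL.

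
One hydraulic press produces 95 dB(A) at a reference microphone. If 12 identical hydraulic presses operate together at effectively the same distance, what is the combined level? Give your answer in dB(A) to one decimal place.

105.8 dB(A)

N identical incoherent sources raise the level by 10·log₁₀ N.
L_total = 95 + 10·log₁₀(12) = 95 + 10.792 = 105.79 dB(A).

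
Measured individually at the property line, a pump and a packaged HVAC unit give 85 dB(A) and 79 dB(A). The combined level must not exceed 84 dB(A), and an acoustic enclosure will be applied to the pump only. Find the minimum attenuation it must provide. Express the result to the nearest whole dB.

3 dB

Fixed contribution from the other source: Σ 10^(L/10) = 10^(79/10) = 7.943e+07 (79.00 dB(A)).
The limit corresponds to 10^(84/10) = 2.512e+08; subtracting the fixed part leaves 1.718e+08 for the pump, i.e. 82.35 dB(A).
So the pump must be reduced from 85 to 82.35 dB(A): IL = 2.65 dB.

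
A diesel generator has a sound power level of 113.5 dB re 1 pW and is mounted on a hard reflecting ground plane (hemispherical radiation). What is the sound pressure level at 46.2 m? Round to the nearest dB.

L_p = L_w − 10·log₁₀(2π·r²) with r = 46.2 m.
2π·r² = 1.341e+04 m², 10·log₁₀ of that is 41.275 dB.
L_p = 113.5 − 41.275 = 72.23 dB.

72 dB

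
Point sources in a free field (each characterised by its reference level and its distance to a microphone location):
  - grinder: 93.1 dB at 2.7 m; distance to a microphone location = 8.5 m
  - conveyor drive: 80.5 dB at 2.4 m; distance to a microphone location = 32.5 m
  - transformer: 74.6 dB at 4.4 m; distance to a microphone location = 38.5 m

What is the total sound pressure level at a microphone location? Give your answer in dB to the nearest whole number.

83 dB

First find each source's level at the receiver (point-source: −20·log₁₀(r/r_ref)), then combine on an intensity basis.
grinder: 93.1 − 20·log₁₀(8.5/2.7) = 93.1 − 9.96 = 83.14 dB.
conveyor drive: 80.5 − 20·log₁₀(32.5/2.4) = 80.5 − 22.63 = 57.87 dB.
transformer: 74.6 − 20·log₁₀(38.5/4.4) = 74.6 − 18.84 = 55.76 dB.
Σ 10^(L/10) = 2.070e+08 → L_total = 10·log₁₀(2.070e+08) = 83.16 dB.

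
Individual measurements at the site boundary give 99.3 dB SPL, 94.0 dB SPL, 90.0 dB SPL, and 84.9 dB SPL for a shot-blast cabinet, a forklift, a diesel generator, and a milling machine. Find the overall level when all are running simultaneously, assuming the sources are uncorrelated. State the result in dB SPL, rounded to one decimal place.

100.9 dB SPL

For uncorrelated sources the intensities add, so convert each level to linear form, sum, and take 10·log₁₀ of the total.
Σ 10^(L/10) = 10^(99.3/10) + 10^(94.0/10) + 10^(90.0/10) + 10^(84.9/10) = 1.233e+10.
L_total = 10·log₁₀(1.233e+10) = 100.91 dB SPL.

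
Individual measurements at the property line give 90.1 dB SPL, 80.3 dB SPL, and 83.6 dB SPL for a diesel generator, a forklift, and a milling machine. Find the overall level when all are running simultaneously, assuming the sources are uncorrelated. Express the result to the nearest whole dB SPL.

91 dB SPL

Incoherent sources combine by intensity addition: L_total = 10·log₁₀(Σ 10^(L_i/10)).
Σ 10^(L/10) = 10^(90.1/10) + 10^(80.3/10) + 10^(83.6/10) = 1.360e+09.
L_total = 10·log₁₀(1.360e+09) = 91.33 dB SPL.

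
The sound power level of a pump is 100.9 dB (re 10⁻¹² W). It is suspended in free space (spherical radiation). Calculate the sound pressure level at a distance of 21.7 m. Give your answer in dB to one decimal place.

Free-field spherical radiation: L_p = L_w − 10·log₁₀(4π·r²), r = 21.7 m.
4π·r² = 5917 m², 10·log₁₀ of that is 37.721 dB.
L_p = 100.9 − 37.721 = 63.18 dB.

63.2 dB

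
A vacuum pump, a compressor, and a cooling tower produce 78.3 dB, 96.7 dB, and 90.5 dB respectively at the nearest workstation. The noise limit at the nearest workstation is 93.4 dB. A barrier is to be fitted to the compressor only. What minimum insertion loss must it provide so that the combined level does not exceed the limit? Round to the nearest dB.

The untreated sources together contribute 10^(78.3/10) + 10^(90.5/10) = 1.190e+09, i.e. 90.75 dB.
To meet 93.4 dB overall, the treated compressor may contribute at most 10^(93.4/10) − 1.190e+09 = 9.981e+08, i.e. 89.99 dB.
Required insertion loss = 96.7 − 89.99 = 6.71 dB.

7 dB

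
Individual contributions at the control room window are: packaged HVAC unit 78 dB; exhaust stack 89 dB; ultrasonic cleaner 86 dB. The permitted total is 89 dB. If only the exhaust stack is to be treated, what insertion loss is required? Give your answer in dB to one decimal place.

Fixed contribution from the other sources: Σ 10^(L/10) = 10^(78/10) + 10^(86/10) = 4.612e+08 (86.64 dB).
The limit corresponds to 10^(89/10) = 7.943e+08; subtracting the fixed part leaves 3.331e+08 for the exhaust stack, i.e. 85.23 dB.
Required insertion loss = 89 − 85.23 = 3.77 dB.

3.8 dB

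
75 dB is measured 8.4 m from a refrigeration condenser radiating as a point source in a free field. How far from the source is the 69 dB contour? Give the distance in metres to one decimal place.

16.8 m

The 6.0 dB drop corresponds to a distance ratio of 10^(6.0/20) for a point source.
r₂ = 8.4·10^((75−69)/20) = 8.4·10^(6.0/20) = 16.76 m.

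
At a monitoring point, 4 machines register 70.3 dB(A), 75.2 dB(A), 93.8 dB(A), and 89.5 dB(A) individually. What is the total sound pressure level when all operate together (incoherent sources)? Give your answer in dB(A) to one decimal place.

95.2 dB(A)

Incoherent sources combine by intensity addition: L_total = 10·log₁₀(Σ 10^(L_i/10)).
Σ 10^(L/10) = 10^(70.3/10) + 10^(75.2/10) + 10^(93.8/10) + 10^(89.5/10) = 3.334e+09.
L_total = 10·log₁₀(3.334e+09) = 95.23 dB(A).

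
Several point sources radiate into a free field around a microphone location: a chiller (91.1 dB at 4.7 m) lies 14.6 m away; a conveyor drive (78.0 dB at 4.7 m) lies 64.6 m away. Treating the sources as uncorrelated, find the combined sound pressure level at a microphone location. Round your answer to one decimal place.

First find each source's level at the receiver (point-source: −20·log₁₀(r/r_ref)), then combine on an intensity basis.
chiller: 91.1 − 20·log₁₀(14.6/4.7) = 91.1 − 9.85 = 81.25 dB.
conveyor drive: 78.0 − 20·log₁₀(64.6/4.7) = 78.0 − 22.76 = 55.24 dB.
Σ 10^(L/10) = 1.338e+08 → L_total = 10·log₁₀(1.338e+08) = 81.27 dB.

81.3 dB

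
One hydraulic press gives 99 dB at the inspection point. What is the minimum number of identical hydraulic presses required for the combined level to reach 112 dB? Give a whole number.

N identical sources give L₁ + 10·log₁₀ N, so require 10·log₁₀ N ≥ 112 − 99 = 13.0 dB.
N ≥ 10^(13.0/10) = 19.953, so N = 20.

20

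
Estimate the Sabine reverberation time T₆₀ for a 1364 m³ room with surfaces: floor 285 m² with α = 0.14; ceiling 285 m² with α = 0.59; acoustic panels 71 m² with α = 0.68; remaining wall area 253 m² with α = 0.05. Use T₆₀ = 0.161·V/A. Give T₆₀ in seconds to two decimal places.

A = Σ Sᵢαᵢ = 285·0.14 + 285·0.59 + 71·0.68 + 253·0.05 = 268.98 m².
T₆₀ = 0.161·V/A = 0.161·1364/268.98 = 0.816 s.

0.82 s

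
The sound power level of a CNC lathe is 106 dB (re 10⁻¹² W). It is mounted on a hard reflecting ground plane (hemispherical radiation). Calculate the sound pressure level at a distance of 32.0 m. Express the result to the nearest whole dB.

68 dB

Free-field hemispherical radiation: L_p = L_w − 10·log₁₀(2π·r²), r = 32.0 m.
2π·r² = 6434 m², 10·log₁₀ of that is 38.085 dB.
L_p = 106 − 38.085 = 67.92 dB.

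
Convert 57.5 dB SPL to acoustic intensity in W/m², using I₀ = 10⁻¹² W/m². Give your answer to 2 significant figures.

I/I₀ = 10^(57.5/10) = 5.623e+05, so I = 5.623e+05 × 10⁻¹² W/m².

5.6e-07 W/m²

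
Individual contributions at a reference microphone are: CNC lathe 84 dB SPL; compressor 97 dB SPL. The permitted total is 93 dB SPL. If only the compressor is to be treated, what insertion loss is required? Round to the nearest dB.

Everything except the compressor sums to 10^(84/10) = 2.512e+08 in linear terms, 84.00 dB SPL.
The limit corresponds to 10^(93/10) = 1.995e+09; subtracting the fixed part leaves 1.744e+09 for the compressor, i.e. 92.42 dB SPL.
Required insertion loss = 97 − 92.42 = 4.58 dB.

5 dB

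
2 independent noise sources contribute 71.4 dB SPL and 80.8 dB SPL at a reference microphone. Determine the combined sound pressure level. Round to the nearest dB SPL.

81 dB SPL

Incoherent sources combine by intensity addition: L_total = 10·log₁₀(Σ 10^(L_i/10)).
Σ 10^(L/10) = 10^(71.4/10) + 10^(80.8/10) = 1.340e+08.
L_total = 10·log₁₀(1.340e+08) = 81.27 dB SPL.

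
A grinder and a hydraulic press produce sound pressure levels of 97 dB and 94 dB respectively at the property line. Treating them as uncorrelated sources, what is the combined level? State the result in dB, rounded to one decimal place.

98.8 dB

For uncorrelated sources the intensities add, so convert each level to linear form, sum, and take 10·log₁₀ of the total.
Σ 10^(L/10) = 10^(97/10) + 10^(94/10) = 7.524e+09.
L_total = 10·log₁₀(7.524e+09) = 98.76 dB.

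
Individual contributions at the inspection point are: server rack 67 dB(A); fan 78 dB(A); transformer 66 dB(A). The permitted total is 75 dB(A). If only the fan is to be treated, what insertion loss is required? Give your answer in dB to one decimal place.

4.5 dB

Everything except the fan sums to 10^(67/10) + 10^(66/10) = 8.993e+06 in linear terms, 69.54 dB(A).
The limit corresponds to 10^(75/10) = 3.162e+07; subtracting the fixed part leaves 2.263e+07 for the fan, i.e. 73.55 dB(A).
So the fan must be reduced from 78 to 73.55 dB(A): IL = 4.45 dB.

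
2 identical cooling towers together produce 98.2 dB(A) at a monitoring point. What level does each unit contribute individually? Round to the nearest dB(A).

2 equal contributions raise the level by 10·log₁₀ 2 = 3.010 dB, so each unit alone gives 98.2 − 3.010.

95 dB(A)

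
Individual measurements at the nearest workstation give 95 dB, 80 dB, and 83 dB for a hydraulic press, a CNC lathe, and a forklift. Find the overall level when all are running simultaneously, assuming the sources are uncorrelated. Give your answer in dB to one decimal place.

For uncorrelated sources the intensities add, so convert each level to linear form, sum, and take 10·log₁₀ of the total.
Σ 10^(L/10) = 10^(95/10) + 10^(80/10) + 10^(83/10) = 3.462e+09.
L_total = 10·log₁₀(3.462e+09) = 95.39 dB.

95.4 dB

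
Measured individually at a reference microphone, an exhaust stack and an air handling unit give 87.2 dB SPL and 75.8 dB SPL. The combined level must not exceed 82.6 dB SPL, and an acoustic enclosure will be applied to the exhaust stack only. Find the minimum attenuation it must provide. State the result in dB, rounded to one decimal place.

5.6 dB

The untreated sources together contribute 10^(75.8/10) = 3.802e+07, i.e. 75.80 dB SPL.
The limit corresponds to 10^(82.6/10) = 1.820e+08; subtracting the fixed part leaves 1.440e+08 for the exhaust stack, i.e. 81.58 dB SPL.
Required insertion loss = 87.2 − 81.58 = 5.62 dB.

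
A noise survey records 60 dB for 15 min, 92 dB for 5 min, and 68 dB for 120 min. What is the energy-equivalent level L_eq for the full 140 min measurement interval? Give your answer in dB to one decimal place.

77.9 dB

Weight each interval's intensity by its duration and average over T = 140 min:
Σ tᵢ·10^(Lᵢ/10) = 15·10^(60/10) + 5·10^(92/10) + 120·10^(68/10) = 8.697e+09.
L_eq = 10·log₁₀(8.697e+09/140) = 77.93 dB.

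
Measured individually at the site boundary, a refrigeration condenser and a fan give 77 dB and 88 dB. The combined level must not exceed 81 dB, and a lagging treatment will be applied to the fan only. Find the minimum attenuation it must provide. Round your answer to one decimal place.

The untreated sources together contribute 10^(77/10) = 5.012e+07, i.e. 77.00 dB.
To meet 81 dB overall, the treated fan may contribute at most 10^(81/10) − 5.012e+07 = 7.577e+07, i.e. 78.80 dB.
Required insertion loss = 88 − 78.80 = 9.20 dB.

9.2 dB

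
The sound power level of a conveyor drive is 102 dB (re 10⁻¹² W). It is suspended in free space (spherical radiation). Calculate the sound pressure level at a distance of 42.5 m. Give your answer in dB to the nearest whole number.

Free-field spherical radiation: L_p = L_w − 10·log₁₀(4π·r²), r = 42.5 m.
4π·r² = 2.27e+04 m², 10·log₁₀ of that is 43.560 dB.
L_p = 102 − 43.560 = 58.44 dB.

58 dB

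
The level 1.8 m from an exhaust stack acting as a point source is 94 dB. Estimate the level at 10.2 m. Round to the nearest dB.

Spherical spreading from a point source gives a 20·log₁₀(r₂/r₁) drop.
L₂ = 94 − 20·log₁₀(10.2/1.8) = 94 − 15.067 = 78.93 dB.

79 dB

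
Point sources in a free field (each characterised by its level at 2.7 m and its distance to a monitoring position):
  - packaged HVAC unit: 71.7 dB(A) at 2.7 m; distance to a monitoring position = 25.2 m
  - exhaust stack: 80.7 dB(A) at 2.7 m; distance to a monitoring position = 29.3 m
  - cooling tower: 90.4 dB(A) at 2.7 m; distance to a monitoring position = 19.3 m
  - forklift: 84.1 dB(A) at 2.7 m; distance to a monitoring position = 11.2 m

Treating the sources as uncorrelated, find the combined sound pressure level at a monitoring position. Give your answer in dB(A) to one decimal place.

Propagate each source to the receiver with L = L_ref − 20·log₁₀(r/r_ref), then add intensities.
packaged HVAC unit: 71.7 − 20·log₁₀(25.2/2.7) = 71.7 − 19.40 = 52.30 dB(A).
exhaust stack: 80.7 − 20·log₁₀(29.3/2.7) = 80.7 − 20.71 = 59.99 dB(A).
cooling tower: 90.4 − 20·log₁₀(19.3/2.7) = 90.4 − 17.08 = 73.32 dB(A).
forklift: 84.1 − 20·log₁₀(11.2/2.7) = 84.1 − 12.36 = 71.74 dB(A).
Σ 10^(L/10) = 3.756e+07 → L_total = 10·log₁₀(3.756e+07) = 75.75 dB(A).

75.7 dB(A)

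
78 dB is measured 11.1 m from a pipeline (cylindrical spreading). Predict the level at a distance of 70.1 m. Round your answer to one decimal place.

70.0 dB

Cylindrical spreading from a line source gives a 10·log₁₀(r₂/r₁) drop.
L₂ = 78 − 10·log₁₀(70.1/11.1) = 78 − 8.004 = 70.00 dB.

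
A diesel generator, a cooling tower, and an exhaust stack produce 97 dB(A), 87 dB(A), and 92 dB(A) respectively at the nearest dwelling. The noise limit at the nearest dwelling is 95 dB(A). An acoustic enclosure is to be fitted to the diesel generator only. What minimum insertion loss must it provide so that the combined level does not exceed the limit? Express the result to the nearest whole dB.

7 dB

Fixed contribution from the other sources: Σ 10^(L/10) = 10^(87/10) + 10^(92/10) = 2.086e+09 (93.19 dB(A)).
The limit corresponds to 10^(95/10) = 3.162e+09; subtracting the fixed part leaves 1.076e+09 for the diesel generator, i.e. 90.32 dB(A).
So the diesel generator must be reduced from 97 to 90.32 dB(A): IL = 6.68 dB.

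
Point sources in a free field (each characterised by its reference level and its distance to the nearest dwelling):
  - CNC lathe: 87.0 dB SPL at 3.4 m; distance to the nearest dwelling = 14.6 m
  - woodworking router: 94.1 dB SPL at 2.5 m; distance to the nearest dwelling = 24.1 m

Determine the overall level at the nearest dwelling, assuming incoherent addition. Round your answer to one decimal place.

First find each source's level at the receiver (point-source: −20·log₁₀(r/r_ref)), then combine on an intensity basis.
CNC lathe: 87.0 − 20·log₁₀(14.6/3.4) = 87.0 − 12.66 = 74.34 dB SPL.
woodworking router: 94.1 − 20·log₁₀(24.1/2.5) = 94.1 − 19.68 = 74.42 dB SPL.
Σ 10^(L/10) = 5.484e+07 → L_total = 10·log₁₀(5.484e+07) = 77.39 dB SPL.

77.4 dB SPL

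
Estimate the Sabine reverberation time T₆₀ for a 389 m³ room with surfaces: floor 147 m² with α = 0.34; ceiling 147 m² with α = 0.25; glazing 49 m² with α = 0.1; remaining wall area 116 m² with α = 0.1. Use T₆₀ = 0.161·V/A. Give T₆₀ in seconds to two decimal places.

0.61 s

Summing Sᵢαᵢ: 147·0.34 + 147·0.25 + 49·0.1 + 116·0.1 = 103.23 m².
T₆₀ = 0.161 × 389 / 103.23 = 0.607 s.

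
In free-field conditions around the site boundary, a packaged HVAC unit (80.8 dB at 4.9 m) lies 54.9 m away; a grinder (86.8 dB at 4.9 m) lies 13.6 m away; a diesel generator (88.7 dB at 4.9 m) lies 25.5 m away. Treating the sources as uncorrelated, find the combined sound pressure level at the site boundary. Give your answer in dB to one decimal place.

79.6 dB

Apply inverse-square spreading to bring every level to the receiver, then sum 10^(L/10).
packaged HVAC unit: 80.8 − 20·log₁₀(54.9/4.9) = 80.8 − 20.99 = 59.81 dB.
grinder: 86.8 − 20·log₁₀(13.6/4.9) = 86.8 − 8.87 = 77.93 dB.
diesel generator: 88.7 − 20·log₁₀(25.5/4.9) = 88.7 − 14.33 = 74.37 dB.
Σ 10^(L/10) = 9.046e+07 → L_total = 10·log₁₀(9.046e+07) = 79.56 dB.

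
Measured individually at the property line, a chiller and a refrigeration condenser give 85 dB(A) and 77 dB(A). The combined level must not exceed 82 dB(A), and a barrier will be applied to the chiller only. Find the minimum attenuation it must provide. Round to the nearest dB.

5 dB

Everything except the chiller sums to 10^(77/10) = 5.012e+07 in linear terms, 77.00 dB(A).
The limit corresponds to 10^(82/10) = 1.585e+08; subtracting the fixed part leaves 1.084e+08 for the chiller, i.e. 80.35 dB(A).
Required insertion loss = 85 − 80.35 = 4.65 dB.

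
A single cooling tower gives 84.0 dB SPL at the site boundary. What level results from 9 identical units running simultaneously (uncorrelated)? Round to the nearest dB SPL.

N identical incoherent sources raise the level by 10·log₁₀ N.
L_total = 84.0 + 10·log₁₀(9) = 84.0 + 9.542 = 93.54 dB SPL.

94 dB SPL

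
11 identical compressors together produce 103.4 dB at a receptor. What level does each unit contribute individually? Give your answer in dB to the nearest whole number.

93 dB

Dividing the total intensity by 11 lowers the level by 10·log₁₀ 11 = 10.414 dB: L₁ = 103.4 − 10.414.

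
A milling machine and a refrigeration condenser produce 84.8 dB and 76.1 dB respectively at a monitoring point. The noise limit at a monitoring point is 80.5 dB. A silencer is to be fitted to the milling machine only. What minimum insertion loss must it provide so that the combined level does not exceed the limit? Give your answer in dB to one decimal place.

6.3 dB

Fixed contribution from the other source: Σ 10^(L/10) = 10^(76.1/10) = 4.074e+07 (76.10 dB).
To meet 80.5 dB overall, the treated milling machine may contribute at most 10^(80.5/10) − 4.074e+07 = 7.146e+07, i.e. 78.54 dB.
So the milling machine must be reduced from 84.8 to 78.54 dB: IL = 6.26 dB.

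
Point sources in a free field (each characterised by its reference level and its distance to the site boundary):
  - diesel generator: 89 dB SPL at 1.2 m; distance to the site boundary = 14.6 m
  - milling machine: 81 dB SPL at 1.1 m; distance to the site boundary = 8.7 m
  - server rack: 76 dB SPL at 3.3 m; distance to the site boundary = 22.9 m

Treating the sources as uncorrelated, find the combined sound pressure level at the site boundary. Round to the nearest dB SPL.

69 dB SPL

Propagate each source to the receiver with L = L_ref − 20·log₁₀(r/r_ref), then add intensities.
diesel generator: 89 − 20·log₁₀(14.6/1.2) = 89 − 21.70 = 67.30 dB SPL.
milling machine: 81 − 20·log₁₀(8.7/1.1) = 81 − 17.96 = 63.04 dB SPL.
server rack: 76 − 20·log₁₀(22.9/3.3) = 76 − 16.83 = 59.17 dB SPL.
Σ 10^(L/10) = 8.205e+06 → L_total = 10·log₁₀(8.205e+06) = 69.14 dB SPL.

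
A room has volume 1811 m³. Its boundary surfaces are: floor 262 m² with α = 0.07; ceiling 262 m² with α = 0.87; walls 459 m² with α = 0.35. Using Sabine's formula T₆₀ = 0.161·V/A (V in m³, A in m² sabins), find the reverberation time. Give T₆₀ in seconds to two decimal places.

0.72 s

A = Σ Sᵢαᵢ = 262·0.07 + 262·0.87 + 459·0.35 = 406.93 m².
T₆₀ = 0.161·V/A = 0.161·1811/406.93 = 0.717 s.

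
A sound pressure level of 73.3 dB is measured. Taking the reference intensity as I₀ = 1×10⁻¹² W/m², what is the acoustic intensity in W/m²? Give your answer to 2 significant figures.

2.1e-05 W/m²

I = I₀·10^(L/10) = 10⁻¹² × 10^(73.3/10) = 10^(-4.670).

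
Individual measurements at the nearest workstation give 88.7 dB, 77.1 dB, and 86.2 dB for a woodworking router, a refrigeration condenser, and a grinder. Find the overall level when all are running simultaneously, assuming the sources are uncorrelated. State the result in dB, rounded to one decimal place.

90.8 dB

For uncorrelated sources the intensities add, so convert each level to linear form, sum, and take 10·log₁₀ of the total.
Σ 10^(L/10) = 10^(88.7/10) + 10^(77.1/10) + 10^(86.2/10) = 1.209e+09.
L_total = 10·log₁₀(1.209e+09) = 90.83 dB.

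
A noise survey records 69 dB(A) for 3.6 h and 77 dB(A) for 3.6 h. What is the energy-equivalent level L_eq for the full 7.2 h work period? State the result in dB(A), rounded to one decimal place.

The energy average is taken in the linear domain: L_eq = 10·log₁₀[(Σ tᵢ·10^(Lᵢ/10))/T], T = 7.2 h.
Σ tᵢ·10^(Lᵢ/10) = 3.6·10^(69/10) + 3.6·10^(77/10) = 2.090e+08.
L_eq = 10·log₁₀(2.090e+08/7.2) = 74.63 dB(A).

74.6 dB(A)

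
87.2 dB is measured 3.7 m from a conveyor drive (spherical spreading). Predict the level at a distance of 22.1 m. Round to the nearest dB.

Point-source attenuation: ΔL = 20·log₁₀(r₂/r₁) = 20·log₁₀(22.1/3.7) = 15.524 dB.
L₂ = 87.2 − 20·log₁₀(22.1/3.7) = 87.2 − 15.524 = 71.68 dB.

72 dB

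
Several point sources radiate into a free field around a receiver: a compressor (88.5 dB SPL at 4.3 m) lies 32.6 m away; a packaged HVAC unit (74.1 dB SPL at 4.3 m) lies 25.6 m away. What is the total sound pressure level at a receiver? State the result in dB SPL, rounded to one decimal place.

Apply inverse-square spreading to bring every level to the receiver, then sum 10^(L/10).
compressor: 88.5 − 20·log₁₀(32.6/4.3) = 88.5 − 17.59 = 70.91 dB SPL.
packaged HVAC unit: 74.1 − 20·log₁₀(25.6/4.3) = 74.1 − 15.50 = 58.60 dB SPL.
Σ 10^(L/10) = 1.304e+07 → L_total = 10·log₁₀(1.304e+07) = 71.15 dB SPL.

71.2 dB SPL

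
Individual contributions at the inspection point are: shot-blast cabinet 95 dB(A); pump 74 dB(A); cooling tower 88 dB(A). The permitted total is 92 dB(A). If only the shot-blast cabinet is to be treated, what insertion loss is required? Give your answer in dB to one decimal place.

5.3 dB

Fixed contribution from the other sources: Σ 10^(L/10) = 10^(74/10) + 10^(88/10) = 6.561e+08 (88.17 dB(A)).
The limit corresponds to 10^(92/10) = 1.585e+09; subtracting the fixed part leaves 9.288e+08 for the shot-blast cabinet, i.e. 89.68 dB(A).
Required insertion loss = 95 − 89.68 = 5.32 dB.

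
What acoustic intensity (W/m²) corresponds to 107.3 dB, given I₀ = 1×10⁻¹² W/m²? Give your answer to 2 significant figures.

I/I₀ = 10^(107.3/10) = 5.37e+10, so I = 5.37e+10 × 10⁻¹² W/m².

0.054 W/m²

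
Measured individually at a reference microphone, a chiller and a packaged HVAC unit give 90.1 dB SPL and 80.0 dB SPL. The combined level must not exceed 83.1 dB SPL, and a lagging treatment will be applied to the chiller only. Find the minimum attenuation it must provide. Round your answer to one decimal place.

The untreated sources together contribute 10^(80.0/10) = 1.000e+08, i.e. 80.00 dB SPL.
The limit corresponds to 10^(83.1/10) = 2.042e+08; subtracting the fixed part leaves 1.042e+08 for the chiller, i.e. 80.18 dB SPL.
So the chiller must be reduced from 90.1 to 80.18 dB SPL: IL = 9.92 dB.

9.9 dB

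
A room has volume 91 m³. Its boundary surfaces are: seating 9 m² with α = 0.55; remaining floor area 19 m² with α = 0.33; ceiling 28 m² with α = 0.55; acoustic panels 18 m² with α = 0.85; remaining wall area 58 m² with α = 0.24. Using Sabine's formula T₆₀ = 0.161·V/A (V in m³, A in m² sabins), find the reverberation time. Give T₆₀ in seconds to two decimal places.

A = Σ Sᵢαᵢ = 9·0.55 + 19·0.33 + 28·0.55 + 18·0.85 + 58·0.24 = 55.84 m².
T₆₀ = 0.161 × 91 / 55.84 = 0.262 s.

0.26 s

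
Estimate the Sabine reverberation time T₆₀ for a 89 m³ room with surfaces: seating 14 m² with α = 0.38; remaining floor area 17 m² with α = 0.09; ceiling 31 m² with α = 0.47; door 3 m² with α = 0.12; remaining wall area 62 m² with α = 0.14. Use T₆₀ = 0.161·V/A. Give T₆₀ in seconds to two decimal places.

A = Σ Sᵢαᵢ = 14·0.38 + 17·0.09 + 31·0.47 + 3·0.12 + 62·0.14 = 30.46 m².
T₆₀ = 0.161·V/A = 0.161·89/30.46 = 0.470 s.

0.47 s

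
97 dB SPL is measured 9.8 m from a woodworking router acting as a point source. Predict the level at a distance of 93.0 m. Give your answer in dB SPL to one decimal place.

77.5 dB SPL

For a point source, L₂ = L₁ − 20·log₁₀(r₂/r₁).
L₂ = 97 − 20·log₁₀(93.0/9.8) = 97 − 19.545 = 77.45 dB SPL.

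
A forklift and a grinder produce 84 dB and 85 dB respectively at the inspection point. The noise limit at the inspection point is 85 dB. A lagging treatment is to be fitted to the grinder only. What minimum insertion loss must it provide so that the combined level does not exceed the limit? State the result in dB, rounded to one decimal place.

6.9 dB

Fixed contribution from the other source: Σ 10^(L/10) = 10^(84/10) = 2.512e+08 (84.00 dB).
The limit corresponds to 10^(85/10) = 3.162e+08; subtracting the fixed part leaves 6.504e+07 for the grinder, i.e. 78.13 dB.
So the grinder must be reduced from 85 to 78.13 dB: IL = 6.87 dB.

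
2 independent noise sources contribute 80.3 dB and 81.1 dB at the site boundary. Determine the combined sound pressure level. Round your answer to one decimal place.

Incoherent sources combine by intensity addition: L_total = 10·log₁₀(Σ 10^(L_i/10)).
Σ 10^(L/10) = 10^(80.3/10) + 10^(81.1/10) = 2.360e+08.
L_total = 10·log₁₀(2.360e+08) = 83.73 dB.

83.7 dB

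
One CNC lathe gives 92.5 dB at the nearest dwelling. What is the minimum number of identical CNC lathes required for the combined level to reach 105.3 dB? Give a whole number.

Need L₁ + 10·log₁₀ N ≥ 105.3, i.e. log₁₀ N ≥ 1.28.
N ≥ 10^(12.8/10) = 19.055, so N = 20.

20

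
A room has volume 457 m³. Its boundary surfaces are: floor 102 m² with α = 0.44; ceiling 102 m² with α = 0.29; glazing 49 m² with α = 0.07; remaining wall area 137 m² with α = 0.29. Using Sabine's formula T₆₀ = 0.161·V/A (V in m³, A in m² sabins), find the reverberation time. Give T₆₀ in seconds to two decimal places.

Total absorption A = 102·0.44 + 102·0.29 + 49·0.07 + 137·0.29 = 117.62 m² sabins.
T₆₀ = 0.161·V/A = 0.161·457/117.62 = 0.626 s.

0.63 s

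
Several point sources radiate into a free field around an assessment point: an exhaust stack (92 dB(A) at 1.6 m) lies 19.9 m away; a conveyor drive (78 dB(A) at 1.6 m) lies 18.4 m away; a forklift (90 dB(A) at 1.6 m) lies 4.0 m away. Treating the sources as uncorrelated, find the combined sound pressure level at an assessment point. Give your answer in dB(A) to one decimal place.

First find each source's level at the receiver (point-source: −20·log₁₀(r/r_ref)), then combine on an intensity basis.
exhaust stack: 92 − 20·log₁₀(19.9/1.6) = 92 − 21.89 = 70.11 dB(A).
conveyor drive: 78 − 20·log₁₀(18.4/1.6) = 78 − 21.21 = 56.79 dB(A).
forklift: 90 − 20·log₁₀(4.0/1.6) = 90 − 7.96 = 82.04 dB(A).
Σ 10^(L/10) = 1.707e+08 → L_total = 10·log₁₀(1.707e+08) = 82.32 dB(A).

82.3 dB(A)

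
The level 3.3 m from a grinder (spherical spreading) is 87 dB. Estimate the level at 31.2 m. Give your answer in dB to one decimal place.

Point-source attenuation: ΔL = 20·log₁₀(r₂/r₁) = 20·log₁₀(31.2/3.3) = 19.513 dB.
L₂ = 87 − 20·log₁₀(31.2/3.3) = 87 − 19.513 = 67.49 dB.

67.5 dB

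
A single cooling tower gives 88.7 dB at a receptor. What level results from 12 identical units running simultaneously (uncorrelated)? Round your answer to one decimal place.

N identical incoherent sources raise the level by 10·log₁₀ N.
L_total = 88.7 + 10·log₁₀(12) = 88.7 + 10.792 = 99.49 dB.

99.5 dB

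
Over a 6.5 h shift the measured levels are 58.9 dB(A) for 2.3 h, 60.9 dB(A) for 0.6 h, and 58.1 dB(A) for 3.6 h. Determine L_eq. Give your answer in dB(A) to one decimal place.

The energy average is taken in the linear domain: L_eq = 10·log₁₀[(Σ tᵢ·10^(Lᵢ/10))/T], T = 6.5 h.
Σ tᵢ·10^(Lᵢ/10) = 2.3·10^(58.9/10) + 0.6·10^(60.9/10) + 3.6·10^(58.1/10) = 4.848e+06.
L_eq = 10·log₁₀(4.848e+06/6.5) = 58.73 dB(A).

58.7 dB(A)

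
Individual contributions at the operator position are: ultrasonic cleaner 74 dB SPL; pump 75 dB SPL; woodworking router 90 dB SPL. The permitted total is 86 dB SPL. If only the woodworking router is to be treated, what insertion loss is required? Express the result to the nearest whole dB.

5 dB

Fixed contribution from the other sources: Σ 10^(L/10) = 10^(74/10) + 10^(75/10) = 5.674e+07 (77.54 dB SPL).
To meet 86 dB SPL overall, the treated woodworking router may contribute at most 10^(86/10) − 5.674e+07 = 3.414e+08, i.e. 85.33 dB SPL.
Required insertion loss = 90 − 85.33 = 4.67 dB.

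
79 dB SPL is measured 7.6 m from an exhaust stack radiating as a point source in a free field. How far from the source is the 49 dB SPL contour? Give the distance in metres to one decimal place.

For a point source L₁ − L₂ = 20·log₁₀(r₂/r₁), so r₂ = r₁·10^((L₁−L₂)/20).
r₂ = 7.6·10^((79−49)/20) = 7.6·10^(30.0/20) = 240.33 m.

240.3 m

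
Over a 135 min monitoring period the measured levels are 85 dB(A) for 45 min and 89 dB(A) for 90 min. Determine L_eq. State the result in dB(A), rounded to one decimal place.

L_eq = 10·log₁₀[(1/T)·Σ tᵢ·10^(Lᵢ/10)] with T = 135 min.
Σ tᵢ·10^(Lᵢ/10) = 45·10^(85/10) + 90·10^(89/10) = 8.572e+10.
L_eq = 10·log₁₀(8.572e+10/135) = 88.03 dB(A).

88.0 dB(A)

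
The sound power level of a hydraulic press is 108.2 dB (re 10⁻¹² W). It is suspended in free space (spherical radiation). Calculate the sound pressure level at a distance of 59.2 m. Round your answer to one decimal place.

The power spreads over a sphere of area 4π·r², so L_p = L_w − 10·log₁₀(4π·r²).
4π·r² = 4.404e+04 m², 10·log₁₀ of that is 46.439 dB.
L_p = 108.2 − 46.439 = 61.76 dB.

61.8 dB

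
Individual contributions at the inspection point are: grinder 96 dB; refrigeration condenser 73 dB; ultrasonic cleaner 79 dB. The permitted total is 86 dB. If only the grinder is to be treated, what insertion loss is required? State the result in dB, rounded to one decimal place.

11.2 dB

Fixed contribution from the other sources: Σ 10^(L/10) = 10^(73/10) + 10^(79/10) = 9.939e+07 (79.97 dB).
The limit corresponds to 10^(86/10) = 3.981e+08; subtracting the fixed part leaves 2.987e+08 for the grinder, i.e. 84.75 dB.
Required insertion loss = 96 − 84.75 = 11.25 dB.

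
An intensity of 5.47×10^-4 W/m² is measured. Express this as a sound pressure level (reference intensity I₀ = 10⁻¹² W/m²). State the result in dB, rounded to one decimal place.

Dividing by I₀ shifts the exponent by 12: I/I₀ = 5.47×10^8.
L = 10·(0.7380 + 8) = 87.38 dB.

87.4 dB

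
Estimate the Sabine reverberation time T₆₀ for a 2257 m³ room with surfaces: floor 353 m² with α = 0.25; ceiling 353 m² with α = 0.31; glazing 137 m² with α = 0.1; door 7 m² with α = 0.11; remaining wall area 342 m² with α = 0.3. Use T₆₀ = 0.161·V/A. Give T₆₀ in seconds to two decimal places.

A = Σ Sᵢαᵢ = 353·0.25 + 353·0.31 + 137·0.1 + 7·0.11 + 342·0.3 = 314.75 m².
T₆₀ = 0.161·V/A = 0.161·2257/314.75 = 1.154 s.

1.15 s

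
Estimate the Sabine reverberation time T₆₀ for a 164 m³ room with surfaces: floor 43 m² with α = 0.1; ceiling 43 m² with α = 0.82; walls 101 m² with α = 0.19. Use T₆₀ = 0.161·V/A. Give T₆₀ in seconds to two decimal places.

A = Σ Sᵢαᵢ = 43·0.1 + 43·0.82 + 101·0.19 = 58.75 m².
T₆₀ = 0.161 × 164 / 58.75 = 0.449 s.

0.45 s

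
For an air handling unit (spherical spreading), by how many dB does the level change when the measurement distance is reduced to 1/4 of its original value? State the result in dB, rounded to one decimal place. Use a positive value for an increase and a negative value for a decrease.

+12.0 dB

With spherical spreading the level changes by −20·log₁₀(r₂/r₁).
ΔL = −20·log₁₀(0.25) = +12.04 dB.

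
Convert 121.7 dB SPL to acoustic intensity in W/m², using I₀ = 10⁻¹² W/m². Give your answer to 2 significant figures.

L = 10·log₁₀(I/I₀) ⇒ I = I₀·10^(L/10) = 10⁻¹² × 10^12.17.

1.5 W/m²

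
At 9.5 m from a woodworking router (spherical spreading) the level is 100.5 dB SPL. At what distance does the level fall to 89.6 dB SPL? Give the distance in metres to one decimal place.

Point-source spreading drops the level by 20·log₁₀(r₂/r₁); inverting, r₂/r₁ = 10^(ΔL/20).
r₂ = 9.5·10^((100.5−89.6)/20) = 9.5·10^(10.9/20) = 33.32 m.

33.3 m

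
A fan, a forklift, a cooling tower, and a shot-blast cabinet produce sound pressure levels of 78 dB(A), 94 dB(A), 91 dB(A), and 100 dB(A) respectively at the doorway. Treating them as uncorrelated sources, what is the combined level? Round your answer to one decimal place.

For uncorrelated sources the intensities add, so convert each level to linear form, sum, and take 10·log₁₀ of the total.
Σ 10^(L/10) = 10^(78/10) + 10^(94/10) + 10^(91/10) + 10^(100/10) = 1.383e+10.
L_total = 10·log₁₀(1.383e+10) = 101.41 dB(A).

101.4 dB(A)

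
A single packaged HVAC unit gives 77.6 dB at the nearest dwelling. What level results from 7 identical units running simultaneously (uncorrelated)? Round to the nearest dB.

N identical incoherent sources raise the level by 10·log₁₀ N.
L_total = 77.6 + 10·log₁₀(7) = 77.6 + 8.451 = 86.05 dB.

86 dB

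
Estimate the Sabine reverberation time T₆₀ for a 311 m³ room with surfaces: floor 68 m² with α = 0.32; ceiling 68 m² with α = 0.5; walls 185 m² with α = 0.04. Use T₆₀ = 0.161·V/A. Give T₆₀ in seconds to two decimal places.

0.79 s

Total absorption A = 68·0.32 + 68·0.5 + 185·0.04 = 63.16 m² sabins.
T₆₀ = 0.161 × 311 / 63.16 = 0.793 s.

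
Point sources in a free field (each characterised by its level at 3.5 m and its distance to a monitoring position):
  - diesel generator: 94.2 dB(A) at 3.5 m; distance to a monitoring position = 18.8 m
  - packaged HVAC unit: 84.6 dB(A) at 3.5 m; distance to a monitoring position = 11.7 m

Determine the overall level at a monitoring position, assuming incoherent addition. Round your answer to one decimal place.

80.7 dB(A)

First find each source's level at the receiver (point-source: −20·log₁₀(r/r_ref)), then combine on an intensity basis.
diesel generator: 94.2 − 20·log₁₀(18.8/3.5) = 94.2 − 14.60 = 79.60 dB(A).
packaged HVAC unit: 84.6 − 20·log₁₀(11.7/3.5) = 84.6 − 10.48 = 74.12 dB(A).
Σ 10^(L/10) = 1.170e+08 → L_total = 10·log₁₀(1.170e+08) = 80.68 dB(A).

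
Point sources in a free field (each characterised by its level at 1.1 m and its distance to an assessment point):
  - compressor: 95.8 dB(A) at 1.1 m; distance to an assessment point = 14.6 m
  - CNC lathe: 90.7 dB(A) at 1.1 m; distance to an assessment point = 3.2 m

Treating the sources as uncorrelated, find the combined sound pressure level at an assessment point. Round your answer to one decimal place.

First find each source's level at the receiver (point-source: −20·log₁₀(r/r_ref)), then combine on an intensity basis.
compressor: 95.8 − 20·log₁₀(14.6/1.1) = 95.8 − 22.46 = 73.34 dB(A).
CNC lathe: 90.7 − 20·log₁₀(3.2/1.1) = 90.7 − 9.28 = 81.42 dB(A).
Σ 10^(L/10) = 1.604e+08 → L_total = 10·log₁₀(1.604e+08) = 82.05 dB(A).

82.1 dB(A)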